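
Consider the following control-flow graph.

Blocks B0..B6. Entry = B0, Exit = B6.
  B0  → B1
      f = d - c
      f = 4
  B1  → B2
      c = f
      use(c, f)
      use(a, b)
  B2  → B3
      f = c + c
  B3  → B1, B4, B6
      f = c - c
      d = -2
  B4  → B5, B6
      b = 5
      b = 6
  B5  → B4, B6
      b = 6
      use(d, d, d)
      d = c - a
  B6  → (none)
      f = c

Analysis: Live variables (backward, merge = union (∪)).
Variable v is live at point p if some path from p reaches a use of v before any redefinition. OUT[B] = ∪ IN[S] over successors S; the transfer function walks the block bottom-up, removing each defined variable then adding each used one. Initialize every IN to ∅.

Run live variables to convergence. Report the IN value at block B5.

Converged values:
  B0: | IN={a, b, c, d} | OUT={a, b, f}
  B1: | IN={a, b, f} | OUT={a, b, c}
  B2: | IN={a, b, c} | OUT={a, b, c}
  B3: | IN={a, b, c} | OUT={a, b, c, d, f}
  B4: | IN={a, c, d} | OUT={a, c, d}
  B5: | IN={a, c, d} | OUT={a, c, d}
  B6: | IN={c} | OUT={}

Merge at B5: OUT[B5] = IN[B4] ⊔ IN[B6] = {a, c, d}
Applying B5's transfer function to that OUT value gives IN[B5] (row B5 above).

Answer: {a, c, d}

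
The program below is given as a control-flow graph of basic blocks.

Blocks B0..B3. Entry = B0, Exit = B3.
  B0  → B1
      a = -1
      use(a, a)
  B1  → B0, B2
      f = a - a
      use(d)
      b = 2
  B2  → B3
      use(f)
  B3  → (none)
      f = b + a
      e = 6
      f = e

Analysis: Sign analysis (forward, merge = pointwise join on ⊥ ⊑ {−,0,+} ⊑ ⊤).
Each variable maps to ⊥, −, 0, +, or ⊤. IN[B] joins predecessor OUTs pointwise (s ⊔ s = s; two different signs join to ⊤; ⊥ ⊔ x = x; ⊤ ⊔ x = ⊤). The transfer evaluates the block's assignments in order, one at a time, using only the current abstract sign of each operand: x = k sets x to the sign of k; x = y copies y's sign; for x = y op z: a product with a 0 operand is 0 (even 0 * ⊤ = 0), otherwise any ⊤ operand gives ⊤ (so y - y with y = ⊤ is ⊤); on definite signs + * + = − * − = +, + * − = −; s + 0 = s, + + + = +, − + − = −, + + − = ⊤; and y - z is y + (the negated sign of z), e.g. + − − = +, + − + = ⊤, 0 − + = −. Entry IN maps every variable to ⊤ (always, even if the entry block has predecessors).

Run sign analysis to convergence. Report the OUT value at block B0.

Converged values:
  B0:  IN=(all ⊤)  OUT={a:-; rest ⊤}
  B1:  IN={a:-; rest ⊤}  OUT={a:-, b:+; rest ⊤}
  B2:  IN={a:-, b:+; rest ⊤}  OUT={a:-, b:+; rest ⊤}
  B3:  IN={a:-, b:+; rest ⊤}  OUT={a:-, b:+, e:+, f:+; rest ⊤}

Merge at B0 (entry node, so the boundary value (all ⊤) is joined with the incoming edge(s)): IN[B0] = (all ⊤) ⊔ OUT[B1] = {a: ⊤, b: ⊤, c: ⊤, d: ⊤, e: ⊤, f: ⊤}
Applying B0's transfer function to that IN value gives OUT[B0] (row B0 above).

Answer: {a: -, b: ⊤, c: ⊤, d: ⊤, e: ⊤, f: ⊤}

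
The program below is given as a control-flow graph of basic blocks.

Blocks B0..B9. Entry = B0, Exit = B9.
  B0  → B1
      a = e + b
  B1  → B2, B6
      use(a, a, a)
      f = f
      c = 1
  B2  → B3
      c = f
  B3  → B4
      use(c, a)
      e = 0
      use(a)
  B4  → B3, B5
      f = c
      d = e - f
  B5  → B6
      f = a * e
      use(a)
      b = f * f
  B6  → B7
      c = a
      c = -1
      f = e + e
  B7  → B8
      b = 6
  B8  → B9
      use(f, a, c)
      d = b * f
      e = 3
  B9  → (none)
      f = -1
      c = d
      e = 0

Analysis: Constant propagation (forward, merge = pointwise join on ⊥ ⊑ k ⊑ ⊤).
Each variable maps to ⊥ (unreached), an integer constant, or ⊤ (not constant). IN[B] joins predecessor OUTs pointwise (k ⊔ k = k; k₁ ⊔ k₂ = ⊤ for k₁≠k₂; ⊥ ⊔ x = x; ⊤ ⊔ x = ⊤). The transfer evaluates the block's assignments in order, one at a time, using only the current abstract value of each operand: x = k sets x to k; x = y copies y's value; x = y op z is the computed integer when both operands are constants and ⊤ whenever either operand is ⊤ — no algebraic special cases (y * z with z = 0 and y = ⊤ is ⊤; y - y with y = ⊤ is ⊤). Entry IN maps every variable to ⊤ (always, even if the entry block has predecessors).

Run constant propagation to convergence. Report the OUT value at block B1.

Fixpoint table:
  B0:  IN=(all ⊤)  OUT=(all ⊤)
  B1:  IN=(all ⊤)  OUT={c:1; rest ⊤}
  B2:  IN={c:1; rest ⊤}  OUT=(all ⊤)
  B3:  IN=(all ⊤)  OUT={e:0; rest ⊤}
  B4:  IN={e:0; rest ⊤}  OUT={e:0; rest ⊤}
  B5:  IN={e:0; rest ⊤}  OUT={e:0; rest ⊤}
  B6:  IN=(all ⊤)  OUT={c:-1; rest ⊤}
  B7:  IN={c:-1; rest ⊤}  OUT={b:6, c:-1; rest ⊤}
  B8:  IN={b:6, c:-1; rest ⊤}  OUT={b:6, c:-1, e:3; rest ⊤}
  B9:  IN={b:6, c:-1, e:3; rest ⊤}  OUT={b:6, e:0, f:-1; rest ⊤}

Merge at B1: IN[B1] = OUT[B0] = {a: ⊤, b: ⊤, c: ⊤, d: ⊤, e: ⊤, f: ⊤}
Applying B1's transfer function to that IN value gives OUT[B1] (row B1 above).

Answer: {a: ⊤, b: ⊤, c: 1, d: ⊤, e: ⊤, f: ⊤}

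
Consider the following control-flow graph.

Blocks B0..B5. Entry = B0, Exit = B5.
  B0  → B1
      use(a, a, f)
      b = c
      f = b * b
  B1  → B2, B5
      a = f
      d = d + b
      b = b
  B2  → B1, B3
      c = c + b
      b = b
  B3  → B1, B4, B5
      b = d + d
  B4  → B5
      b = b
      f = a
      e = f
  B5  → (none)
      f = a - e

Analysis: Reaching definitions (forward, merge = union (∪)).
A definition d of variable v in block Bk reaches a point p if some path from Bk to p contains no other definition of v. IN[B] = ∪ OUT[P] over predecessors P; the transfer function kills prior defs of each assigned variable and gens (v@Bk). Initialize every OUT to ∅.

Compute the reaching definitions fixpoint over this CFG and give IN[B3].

Answer: {a@B1, b@B2, c@B2, d@B1, f@B0}

Working:
Per-block solution:
  B0:   IN={}   OUT={b@B0, f@B0}
  B1:   IN={a@B1, b@B0, b@B2, b@B3, c@B2, d@B1, f@B0}   OUT={a@B1, b@B1, c@B2, d@B1, f@B0}
  B2:   IN={a@B1, b@B1, c@B2, d@B1, f@B0}   OUT={a@B1, b@B2, c@B2, d@B1, f@B0}
  B3:   IN={a@B1, b@B2, c@B2, d@B1, f@B0}   OUT={a@B1, b@B3, c@B2, d@B1, f@B0}
  B4:   IN={a@B1, b@B3, c@B2, d@B1, f@B0}   OUT={a@B1, b@B4, c@B2, d@B1, e@B4, f@B4}
  B5:   IN={a@B1, b@B1, b@B3, b@B4, c@B2, d@B1, e@B4, f@B0, f@B4}   OUT={a@B1, b@B1, b@B3, b@B4, c@B2, d@B1, e@B4, f@B5}

Merge at B3: IN[B3] = OUT[B2] = {a@B1, b@B2, c@B2, d@B1, f@B0}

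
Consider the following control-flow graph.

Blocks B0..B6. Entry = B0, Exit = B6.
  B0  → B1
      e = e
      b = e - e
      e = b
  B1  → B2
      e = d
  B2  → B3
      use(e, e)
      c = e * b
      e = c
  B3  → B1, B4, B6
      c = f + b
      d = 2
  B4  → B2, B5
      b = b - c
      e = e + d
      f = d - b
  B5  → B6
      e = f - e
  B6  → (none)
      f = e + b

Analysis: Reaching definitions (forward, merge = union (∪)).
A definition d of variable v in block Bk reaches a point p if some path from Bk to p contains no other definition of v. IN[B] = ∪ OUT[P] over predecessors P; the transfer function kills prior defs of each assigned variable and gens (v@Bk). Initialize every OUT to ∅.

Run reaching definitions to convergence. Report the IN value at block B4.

Converged values:
  B0:  IN={}  OUT={b@B0, e@B0}
  B1:  IN={b@B0, b@B4, c@B3, d@B3, e@B0, e@B2, f@B4}  OUT={b@B0, b@B4, c@B3, d@B3, e@B1, f@B4}
  B2:  IN={b@B0, b@B4, c@B3, d@B3, e@B1, e@B4, f@B4}  OUT={b@B0, b@B4, c@B2, d@B3, e@B2, f@B4}
  B3:  IN={b@B0, b@B4, c@B2, d@B3, e@B2, f@B4}  OUT={b@B0, b@B4, c@B3, d@B3, e@B2, f@B4}
  B4:  IN={b@B0, b@B4, c@B3, d@B3, e@B2, f@B4}  OUT={b@B4, c@B3, d@B3, e@B4, f@B4}
  B5:  IN={b@B4, c@B3, d@B3, e@B4, f@B4}  OUT={b@B4, c@B3, d@B3, e@B5, f@B4}
  B6:  IN={b@B0, b@B4, c@B3, d@B3, e@B2, e@B5, f@B4}  OUT={b@B0, b@B4, c@B3, d@B3, e@B2, e@B5, f@B6}

Merge at B4: IN[B4] = OUT[B3] = {b@B0, b@B4, c@B3, d@B3, e@B2, f@B4}

Answer: {b@B0, b@B4, c@B3, d@B3, e@B2, f@B4}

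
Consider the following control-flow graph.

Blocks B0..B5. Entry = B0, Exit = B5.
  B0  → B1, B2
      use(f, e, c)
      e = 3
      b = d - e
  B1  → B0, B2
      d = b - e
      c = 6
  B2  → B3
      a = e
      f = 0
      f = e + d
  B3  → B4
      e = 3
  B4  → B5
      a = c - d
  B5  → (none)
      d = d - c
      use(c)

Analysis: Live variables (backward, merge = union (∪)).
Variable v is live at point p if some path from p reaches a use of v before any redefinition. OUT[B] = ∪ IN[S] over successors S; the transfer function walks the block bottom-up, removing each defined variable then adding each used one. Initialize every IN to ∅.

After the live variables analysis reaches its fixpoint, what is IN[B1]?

Answer: {b, e, f}

Trace:
Per-block solution:
  B0:   IN={c, d, e, f}   OUT={b, c, d, e, f}
  B1:   IN={b, e, f}   OUT={c, d, e, f}
  B2:   IN={c, d, e}   OUT={c, d}
  B3:   IN={c, d}   OUT={c, d}
  B4:   IN={c, d}   OUT={c, d}
  B5:   IN={c, d}   OUT={}

Merge at B1: OUT[B1] = IN[B0] ⊔ IN[B2] = {c, d, e, f}
Applying B1's transfer function to that OUT value gives IN[B1] (row B1 above).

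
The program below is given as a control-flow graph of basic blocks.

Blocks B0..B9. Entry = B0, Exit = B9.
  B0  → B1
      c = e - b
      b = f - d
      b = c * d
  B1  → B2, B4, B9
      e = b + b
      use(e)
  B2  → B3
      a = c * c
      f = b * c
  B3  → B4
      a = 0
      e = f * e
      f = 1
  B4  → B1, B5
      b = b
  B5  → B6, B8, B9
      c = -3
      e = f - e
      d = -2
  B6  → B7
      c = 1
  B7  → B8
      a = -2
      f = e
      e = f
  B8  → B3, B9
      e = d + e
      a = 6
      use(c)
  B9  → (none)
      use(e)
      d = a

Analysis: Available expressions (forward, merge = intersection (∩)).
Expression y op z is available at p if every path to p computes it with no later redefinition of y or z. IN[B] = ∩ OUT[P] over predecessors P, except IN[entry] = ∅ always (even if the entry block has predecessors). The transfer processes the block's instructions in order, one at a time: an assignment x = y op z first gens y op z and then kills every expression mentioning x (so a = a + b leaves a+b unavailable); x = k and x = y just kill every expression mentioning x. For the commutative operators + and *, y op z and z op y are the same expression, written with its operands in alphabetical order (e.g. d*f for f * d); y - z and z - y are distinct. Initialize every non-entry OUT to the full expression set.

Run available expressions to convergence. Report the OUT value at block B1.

Answer: {b+b}

Derivation:
Fixpoint table:
  B0: | IN={} | OUT={c*d, f-d}
  B1: | IN={} | OUT={b+b}
  B2: | IN={b+b} | OUT={b*c, b+b, c*c}
  B3: | IN={} | OUT={}
  B4: | IN={} | OUT={}
  B5: | IN={} | OUT={}
  B6: | IN={} | OUT={}
  B7: | IN={} | OUT={}
  B8: | IN={} | OUT={}
  B9: | IN={} | OUT={}

Merge at B1: IN[B1] = OUT[B0] ∩ OUT[B4] = {}
Applying B1's transfer function to that IN value gives OUT[B1] (row B1 above).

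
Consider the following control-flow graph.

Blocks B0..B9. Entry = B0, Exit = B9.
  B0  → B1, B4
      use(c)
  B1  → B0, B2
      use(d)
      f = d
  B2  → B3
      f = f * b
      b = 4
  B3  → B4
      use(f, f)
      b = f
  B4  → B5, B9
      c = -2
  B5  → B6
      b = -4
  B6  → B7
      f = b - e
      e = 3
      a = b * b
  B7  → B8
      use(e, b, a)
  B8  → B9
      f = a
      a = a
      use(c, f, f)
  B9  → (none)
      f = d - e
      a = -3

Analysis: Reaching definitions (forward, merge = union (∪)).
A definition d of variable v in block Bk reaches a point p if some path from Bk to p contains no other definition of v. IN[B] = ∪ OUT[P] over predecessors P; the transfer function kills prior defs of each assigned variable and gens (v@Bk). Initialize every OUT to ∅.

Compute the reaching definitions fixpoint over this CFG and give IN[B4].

Converged values:
  B0: | IN={f@B1} | OUT={f@B1}
  B1: | IN={f@B1} | OUT={f@B1}
  B2: | IN={f@B1} | OUT={b@B2, f@B2}
  B3: | IN={b@B2, f@B2} | OUT={b@B3, f@B2}
  B4: | IN={b@B3, f@B1, f@B2} | OUT={b@B3, c@B4, f@B1, f@B2}
  B5: | IN={b@B3, c@B4, f@B1, f@B2} | OUT={b@B5, c@B4, f@B1, f@B2}
  B6: | IN={b@B5, c@B4, f@B1, f@B2} | OUT={a@B6, b@B5, c@B4, e@B6, f@B6}
  B7: | IN={a@B6, b@B5, c@B4, e@B6, f@B6} | OUT={a@B6, b@B5, c@B4, e@B6, f@B6}
  B8: | IN={a@B6, b@B5, c@B4, e@B6, f@B6} | OUT={a@B8, b@B5, c@B4, e@B6, f@B8}
  B9: | IN={a@B8, b@B3, b@B5, c@B4, e@B6, f@B1, f@B2, f@B8} | OUT={a@B9, b@B3, b@B5, c@B4, e@B6, f@B9}

Merge at B4: IN[B4] = OUT[B0] ⊔ OUT[B3] = {b@B3, f@B1, f@B2}

Answer: {b@B3, f@B1, f@B2}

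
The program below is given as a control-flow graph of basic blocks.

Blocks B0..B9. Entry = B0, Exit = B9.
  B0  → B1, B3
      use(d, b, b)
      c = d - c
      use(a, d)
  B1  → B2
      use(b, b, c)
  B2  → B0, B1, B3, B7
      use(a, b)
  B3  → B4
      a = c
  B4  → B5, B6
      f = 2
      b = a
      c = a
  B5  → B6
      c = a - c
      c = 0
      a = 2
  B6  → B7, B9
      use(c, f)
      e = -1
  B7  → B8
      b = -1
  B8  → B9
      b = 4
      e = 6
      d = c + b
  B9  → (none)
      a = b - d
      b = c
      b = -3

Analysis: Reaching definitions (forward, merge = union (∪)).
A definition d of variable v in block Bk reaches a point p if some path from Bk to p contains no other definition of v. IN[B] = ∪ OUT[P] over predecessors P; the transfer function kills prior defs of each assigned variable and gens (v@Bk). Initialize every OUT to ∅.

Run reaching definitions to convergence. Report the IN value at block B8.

Fixpoint table:
  B0:   IN={c@B0}   OUT={c@B0}
  B1:   IN={c@B0}   OUT={c@B0}
  B2:   IN={c@B0}   OUT={c@B0}
  B3:   IN={c@B0}   OUT={a@B3, c@B0}
  B4:   IN={a@B3, c@B0}   OUT={a@B3, b@B4, c@B4, f@B4}
  B5:   IN={a@B3, b@B4, c@B4, f@B4}   OUT={a@B5, b@B4, c@B5, f@B4}
  B6:   IN={a@B3, a@B5, b@B4, c@B4, c@B5, f@B4}   OUT={a@B3, a@B5, b@B4, c@B4, c@B5, e@B6, f@B4}
  B7:   IN={a@B3, a@B5, b@B4, c@B0, c@B4, c@B5, e@B6, f@B4}   OUT={a@B3, a@B5, b@B7, c@B0, c@B4, c@B5, e@B6, f@B4}
  B8:   IN={a@B3, a@B5, b@B7, c@B0, c@B4, c@B5, e@B6, f@B4}   OUT={a@B3, a@B5, b@B8, c@B0, c@B4, c@B5, d@B8, e@B8, f@B4}
  B9:   IN={a@B3, a@B5, b@B4, b@B8, c@B0, c@B4, c@B5, d@B8, e@B6, e@B8, f@B4}   OUT={a@B9, b@B9, c@B0, c@B4, c@B5, d@B8, e@B6, e@B8, f@B4}

Merge at B8: IN[B8] = OUT[B7] = {a@B3, a@B5, b@B7, c@B0, c@B4, c@B5, e@B6, f@B4}

Answer: {a@B3, a@B5, b@B7, c@B0, c@B4, c@B5, e@B6, f@B4}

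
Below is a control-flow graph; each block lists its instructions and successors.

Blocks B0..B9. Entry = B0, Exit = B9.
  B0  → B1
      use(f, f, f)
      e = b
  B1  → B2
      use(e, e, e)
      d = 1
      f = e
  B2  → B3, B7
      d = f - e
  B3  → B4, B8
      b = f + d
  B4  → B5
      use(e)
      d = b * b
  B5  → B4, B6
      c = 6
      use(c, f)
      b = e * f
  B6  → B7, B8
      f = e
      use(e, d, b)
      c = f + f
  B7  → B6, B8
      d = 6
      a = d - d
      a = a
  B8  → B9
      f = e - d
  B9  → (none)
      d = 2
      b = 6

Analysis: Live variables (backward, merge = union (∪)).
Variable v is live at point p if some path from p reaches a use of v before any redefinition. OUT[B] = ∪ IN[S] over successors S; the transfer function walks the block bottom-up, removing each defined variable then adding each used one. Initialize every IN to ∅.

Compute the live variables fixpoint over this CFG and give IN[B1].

Converged values:
  B0: | IN={b, f} | OUT={b, e}
  B1: | IN={b, e} | OUT={b, e, f}
  B2: | IN={b, e, f} | OUT={b, d, e, f}
  B3: | IN={d, e, f} | OUT={b, d, e, f}
  B4: | IN={b, e, f} | OUT={d, e, f}
  B5: | IN={d, e, f} | OUT={b, d, e, f}
  B6: | IN={b, d, e} | OUT={b, d, e}
  B7: | IN={b, e} | OUT={b, d, e}
  B8: | IN={d, e} | OUT={}
  B9: | IN={} | OUT={}

Merge at B1: OUT[B1] = IN[B2] = {b, e, f}
Applying B1's transfer function to that OUT value gives IN[B1] (row B1 above).

Answer: {b, e}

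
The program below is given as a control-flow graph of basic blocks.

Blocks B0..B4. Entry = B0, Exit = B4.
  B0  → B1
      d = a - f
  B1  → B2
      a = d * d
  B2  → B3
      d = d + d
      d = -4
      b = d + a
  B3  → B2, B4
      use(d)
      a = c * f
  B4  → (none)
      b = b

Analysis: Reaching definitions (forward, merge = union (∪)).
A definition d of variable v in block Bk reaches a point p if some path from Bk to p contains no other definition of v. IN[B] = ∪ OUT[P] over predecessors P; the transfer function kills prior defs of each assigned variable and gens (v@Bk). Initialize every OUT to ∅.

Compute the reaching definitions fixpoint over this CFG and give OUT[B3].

Per-block solution:
  B0: | IN={} | OUT={d@B0}
  B1: | IN={d@B0} | OUT={a@B1, d@B0}
  B2: | IN={a@B1, a@B3, b@B2, d@B0, d@B2} | OUT={a@B1, a@B3, b@B2, d@B2}
  B3: | IN={a@B1, a@B3, b@B2, d@B2} | OUT={a@B3, b@B2, d@B2}
  B4: | IN={a@B3, b@B2, d@B2} | OUT={a@B3, b@B4, d@B2}

Merge at B3: IN[B3] = OUT[B2] = {a@B1, a@B3, b@B2, d@B2}
Applying B3's transfer function to that IN value gives OUT[B3] (row B3 above).

Answer: {a@B3, b@B2, d@B2}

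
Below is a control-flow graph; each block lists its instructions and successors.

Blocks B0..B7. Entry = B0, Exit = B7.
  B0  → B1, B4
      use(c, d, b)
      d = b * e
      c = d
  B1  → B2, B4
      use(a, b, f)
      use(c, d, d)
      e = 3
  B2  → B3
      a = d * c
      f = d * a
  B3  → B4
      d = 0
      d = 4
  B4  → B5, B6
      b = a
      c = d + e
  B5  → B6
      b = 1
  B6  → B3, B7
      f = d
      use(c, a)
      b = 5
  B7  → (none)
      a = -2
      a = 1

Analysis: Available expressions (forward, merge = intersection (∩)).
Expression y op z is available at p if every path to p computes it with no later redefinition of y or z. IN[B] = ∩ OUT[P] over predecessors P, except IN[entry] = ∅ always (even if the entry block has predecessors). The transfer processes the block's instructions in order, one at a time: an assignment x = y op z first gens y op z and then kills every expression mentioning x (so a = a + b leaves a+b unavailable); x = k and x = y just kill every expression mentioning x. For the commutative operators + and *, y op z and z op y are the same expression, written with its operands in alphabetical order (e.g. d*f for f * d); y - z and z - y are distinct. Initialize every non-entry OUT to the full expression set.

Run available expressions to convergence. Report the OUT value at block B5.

Per-block solution:
  B0:   IN={}   OUT={b*e}
  B1:   IN={b*e}   OUT={}
  B2:   IN={}   OUT={a*d, c*d}
  B3:   IN={}   OUT={}
  B4:   IN={}   OUT={d+e}
  B5:   IN={d+e}   OUT={d+e}
  B6:   IN={d+e}   OUT={d+e}
  B7:   IN={d+e}   OUT={d+e}

Merge at B5: IN[B5] = OUT[B4] = {d+e}
Applying B5's transfer function to that IN value gives OUT[B5] (row B5 above).

Answer: {d+e}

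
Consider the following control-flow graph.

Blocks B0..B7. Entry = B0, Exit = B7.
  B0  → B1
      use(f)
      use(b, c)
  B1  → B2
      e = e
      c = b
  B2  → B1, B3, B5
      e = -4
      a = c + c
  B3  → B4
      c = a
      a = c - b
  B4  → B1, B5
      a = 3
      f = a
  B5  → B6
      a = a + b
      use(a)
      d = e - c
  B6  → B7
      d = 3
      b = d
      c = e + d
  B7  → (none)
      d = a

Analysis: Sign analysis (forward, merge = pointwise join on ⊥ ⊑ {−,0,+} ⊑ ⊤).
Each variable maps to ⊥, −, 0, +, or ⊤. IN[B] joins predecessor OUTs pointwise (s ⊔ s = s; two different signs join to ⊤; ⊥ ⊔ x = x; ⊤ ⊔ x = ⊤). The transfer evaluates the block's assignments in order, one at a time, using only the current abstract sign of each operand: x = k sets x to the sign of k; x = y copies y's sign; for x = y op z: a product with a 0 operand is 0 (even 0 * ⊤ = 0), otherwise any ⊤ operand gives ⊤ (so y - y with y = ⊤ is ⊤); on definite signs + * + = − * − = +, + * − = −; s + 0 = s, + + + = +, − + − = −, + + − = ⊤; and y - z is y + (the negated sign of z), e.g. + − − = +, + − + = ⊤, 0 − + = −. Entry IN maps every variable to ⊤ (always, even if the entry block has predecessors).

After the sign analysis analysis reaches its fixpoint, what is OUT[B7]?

Answer: {a: ⊤, b: +, c: ⊤, d: ⊤, e: -, f: ⊤}

Working:
Fixpoint table:
  B0:  IN=(all ⊤)  OUT=(all ⊤)
  B1:  IN=(all ⊤)  OUT=(all ⊤)
  B2:  IN=(all ⊤)  OUT={e:-; rest ⊤}
  B3:  IN={e:-; rest ⊤}  OUT={e:-; rest ⊤}
  B4:  IN={e:-; rest ⊤}  OUT={a:+, e:-, f:+; rest ⊤}
  B5:  IN={e:-; rest ⊤}  OUT={e:-; rest ⊤}
  B6:  IN={e:-; rest ⊤}  OUT={b:+, d:+, e:-; rest ⊤}
  B7:  IN={b:+, d:+, e:-; rest ⊤}  OUT={b:+, e:-; rest ⊤}

Merge at B7: IN[B7] = OUT[B6] = {a: ⊤, b: +, c: ⊤, d: +, e: -, f: ⊤}
Applying B7's transfer function to that IN value gives OUT[B7] (row B7 above).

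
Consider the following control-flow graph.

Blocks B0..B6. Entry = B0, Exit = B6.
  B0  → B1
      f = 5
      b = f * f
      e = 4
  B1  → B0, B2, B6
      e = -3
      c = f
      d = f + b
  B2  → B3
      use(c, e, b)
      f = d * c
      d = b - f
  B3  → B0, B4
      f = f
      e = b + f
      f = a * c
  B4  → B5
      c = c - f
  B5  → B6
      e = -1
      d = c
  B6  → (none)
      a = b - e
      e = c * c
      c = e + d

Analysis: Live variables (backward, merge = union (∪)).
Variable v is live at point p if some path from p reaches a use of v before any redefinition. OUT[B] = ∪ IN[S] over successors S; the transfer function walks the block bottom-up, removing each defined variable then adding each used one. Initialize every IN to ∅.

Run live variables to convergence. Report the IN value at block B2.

Answer: {a, b, c, d, e}

Derivation:
Per-block solution:
  B0: | IN={a} | OUT={a, b, f}
  B1: | IN={a, b, f} | OUT={a, b, c, d, e}
  B2: | IN={a, b, c, d, e} | OUT={a, b, c, f}
  B3: | IN={a, b, c, f} | OUT={a, b, c, f}
  B4: | IN={b, c, f} | OUT={b, c}
  B5: | IN={b, c} | OUT={b, c, d, e}
  B6: | IN={b, c, d, e} | OUT={}

Merge at B2: OUT[B2] = IN[B3] = {a, b, c, f}
Applying B2's transfer function to that OUT value gives IN[B2] (row B2 above).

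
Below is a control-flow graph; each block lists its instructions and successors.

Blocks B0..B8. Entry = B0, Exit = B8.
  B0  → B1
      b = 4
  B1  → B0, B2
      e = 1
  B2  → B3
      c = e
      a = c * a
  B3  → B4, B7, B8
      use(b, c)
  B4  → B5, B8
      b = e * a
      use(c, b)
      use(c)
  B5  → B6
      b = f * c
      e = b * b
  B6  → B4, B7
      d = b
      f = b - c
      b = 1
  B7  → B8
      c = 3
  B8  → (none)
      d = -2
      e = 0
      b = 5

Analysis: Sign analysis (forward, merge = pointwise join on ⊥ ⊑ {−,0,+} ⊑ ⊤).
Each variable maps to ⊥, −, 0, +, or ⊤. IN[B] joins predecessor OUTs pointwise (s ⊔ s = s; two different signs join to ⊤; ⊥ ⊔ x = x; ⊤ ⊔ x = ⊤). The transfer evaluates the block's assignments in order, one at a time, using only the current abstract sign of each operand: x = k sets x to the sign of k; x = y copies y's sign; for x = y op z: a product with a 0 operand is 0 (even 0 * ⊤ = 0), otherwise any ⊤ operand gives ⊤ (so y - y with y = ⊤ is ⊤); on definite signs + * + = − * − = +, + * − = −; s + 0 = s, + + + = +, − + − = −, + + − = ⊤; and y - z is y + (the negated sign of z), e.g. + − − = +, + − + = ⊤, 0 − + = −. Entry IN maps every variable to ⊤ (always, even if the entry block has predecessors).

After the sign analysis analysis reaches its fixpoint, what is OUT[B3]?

Answer: {a: ⊤, b: +, c: +, d: ⊤, e: +, f: ⊤}

Derivation:
Fixpoint table:
  B0:   IN=(all ⊤)   OUT={b:+; rest ⊤}
  B1:   IN={b:+; rest ⊤}   OUT={b:+, e:+; rest ⊤}
  B2:   IN={b:+, e:+; rest ⊤}   OUT={b:+, c:+, e:+; rest ⊤}
  B3:   IN={b:+, c:+, e:+; rest ⊤}   OUT={b:+, c:+, e:+; rest ⊤}
  B4:   IN={b:+, c:+; rest ⊤}   OUT={c:+; rest ⊤}
  B5:   IN={c:+; rest ⊤}   OUT={c:+; rest ⊤}
  B6:   IN={c:+; rest ⊤}   OUT={b:+, c:+; rest ⊤}
  B7:   IN={b:+, c:+; rest ⊤}   OUT={b:+, c:+; rest ⊤}
  B8:   IN={c:+; rest ⊤}   OUT={b:+, c:+, d:-, e:0; rest ⊤}

Merge at B3: IN[B3] = OUT[B2] = {a: ⊤, b: +, c: +, d: ⊤, e: +, f: ⊤}
Applying B3's transfer function to that IN value gives OUT[B3] (row B3 above).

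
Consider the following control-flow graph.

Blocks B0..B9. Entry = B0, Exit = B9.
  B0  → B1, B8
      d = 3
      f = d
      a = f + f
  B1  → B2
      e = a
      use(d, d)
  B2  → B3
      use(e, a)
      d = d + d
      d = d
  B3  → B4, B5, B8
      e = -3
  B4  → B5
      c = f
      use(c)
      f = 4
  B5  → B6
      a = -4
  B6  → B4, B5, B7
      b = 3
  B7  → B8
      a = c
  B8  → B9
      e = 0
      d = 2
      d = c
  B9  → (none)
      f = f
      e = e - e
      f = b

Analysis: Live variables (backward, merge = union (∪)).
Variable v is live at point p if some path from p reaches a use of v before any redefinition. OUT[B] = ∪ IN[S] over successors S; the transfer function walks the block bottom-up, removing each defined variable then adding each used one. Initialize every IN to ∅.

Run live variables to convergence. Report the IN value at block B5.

Answer: {c, f}

Working:
Converged values:
  B0:   IN={b, c}   OUT={a, b, c, d, f}
  B1:   IN={a, b, c, d, f}   OUT={a, b, c, d, e, f}
  B2:   IN={a, b, c, d, e, f}   OUT={b, c, f}
  B3:   IN={b, c, f}   OUT={b, c, f}
  B4:   IN={f}   OUT={c, f}
  B5:   IN={c, f}   OUT={c, f}
  B6:   IN={c, f}   OUT={b, c, f}
  B7:   IN={b, c, f}   OUT={b, c, f}
  B8:   IN={b, c, f}   OUT={b, e, f}
  B9:   IN={b, e, f}   OUT={}

Merge at B5: OUT[B5] = IN[B6] = {c, f}
Applying B5's transfer function to that OUT value gives IN[B5] (row B5 above).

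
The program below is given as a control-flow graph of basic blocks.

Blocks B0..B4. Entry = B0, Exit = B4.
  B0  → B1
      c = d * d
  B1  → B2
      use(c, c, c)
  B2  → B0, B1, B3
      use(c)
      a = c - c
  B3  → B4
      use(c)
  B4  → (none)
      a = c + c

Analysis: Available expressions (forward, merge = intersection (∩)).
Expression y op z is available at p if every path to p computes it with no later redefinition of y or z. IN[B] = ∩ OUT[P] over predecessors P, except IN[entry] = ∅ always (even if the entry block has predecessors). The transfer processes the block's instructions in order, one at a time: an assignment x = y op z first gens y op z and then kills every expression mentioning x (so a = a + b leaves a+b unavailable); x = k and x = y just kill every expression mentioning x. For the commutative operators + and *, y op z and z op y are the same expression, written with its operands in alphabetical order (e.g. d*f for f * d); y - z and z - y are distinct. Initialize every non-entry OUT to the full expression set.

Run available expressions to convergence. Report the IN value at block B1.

Answer: {d*d}

Working:
Converged values:
  B0: | IN={} | OUT={d*d}
  B1: | IN={d*d} | OUT={d*d}
  B2: | IN={d*d} | OUT={c-c, d*d}
  B3: | IN={c-c, d*d} | OUT={c-c, d*d}
  B4: | IN={c-c, d*d} | OUT={c+c, c-c, d*d}

Merge at B1: IN[B1] = OUT[B0] ∩ OUT[B2] = {d*d}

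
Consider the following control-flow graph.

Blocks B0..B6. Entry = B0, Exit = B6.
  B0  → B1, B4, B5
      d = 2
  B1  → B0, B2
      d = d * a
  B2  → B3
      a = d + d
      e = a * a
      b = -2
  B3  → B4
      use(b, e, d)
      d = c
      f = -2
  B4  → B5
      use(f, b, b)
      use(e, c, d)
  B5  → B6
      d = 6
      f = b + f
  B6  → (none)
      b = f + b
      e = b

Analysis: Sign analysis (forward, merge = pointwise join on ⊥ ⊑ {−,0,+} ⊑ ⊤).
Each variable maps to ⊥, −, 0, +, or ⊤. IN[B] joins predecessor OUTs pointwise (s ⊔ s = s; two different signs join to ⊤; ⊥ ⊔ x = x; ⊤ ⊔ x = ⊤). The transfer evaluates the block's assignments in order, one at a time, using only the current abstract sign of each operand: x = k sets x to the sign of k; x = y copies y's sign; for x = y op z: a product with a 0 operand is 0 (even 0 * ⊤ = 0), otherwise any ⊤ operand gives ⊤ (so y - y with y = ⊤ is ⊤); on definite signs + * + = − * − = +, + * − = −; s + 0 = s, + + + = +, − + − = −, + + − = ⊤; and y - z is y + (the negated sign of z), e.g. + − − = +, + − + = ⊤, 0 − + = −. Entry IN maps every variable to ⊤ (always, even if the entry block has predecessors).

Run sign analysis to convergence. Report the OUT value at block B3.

Fixpoint table:
  B0: | IN=(all ⊤) | OUT={d:+; rest ⊤}
  B1: | IN={d:+; rest ⊤} | OUT=(all ⊤)
  B2: | IN=(all ⊤) | OUT={b:-; rest ⊤}
  B3: | IN={b:-; rest ⊤} | OUT={b:-, f:-; rest ⊤}
  B4: | IN=(all ⊤) | OUT=(all ⊤)
  B5: | IN=(all ⊤) | OUT={d:+; rest ⊤}
  B6: | IN={d:+; rest ⊤} | OUT={d:+; rest ⊤}

Merge at B3: IN[B3] = OUT[B2] = {a: ⊤, b: -, c: ⊤, d: ⊤, e: ⊤, f: ⊤}
Applying B3's transfer function to that IN value gives OUT[B3] (row B3 above).

Answer: {a: ⊤, b: -, c: ⊤, d: ⊤, e: ⊤, f: -}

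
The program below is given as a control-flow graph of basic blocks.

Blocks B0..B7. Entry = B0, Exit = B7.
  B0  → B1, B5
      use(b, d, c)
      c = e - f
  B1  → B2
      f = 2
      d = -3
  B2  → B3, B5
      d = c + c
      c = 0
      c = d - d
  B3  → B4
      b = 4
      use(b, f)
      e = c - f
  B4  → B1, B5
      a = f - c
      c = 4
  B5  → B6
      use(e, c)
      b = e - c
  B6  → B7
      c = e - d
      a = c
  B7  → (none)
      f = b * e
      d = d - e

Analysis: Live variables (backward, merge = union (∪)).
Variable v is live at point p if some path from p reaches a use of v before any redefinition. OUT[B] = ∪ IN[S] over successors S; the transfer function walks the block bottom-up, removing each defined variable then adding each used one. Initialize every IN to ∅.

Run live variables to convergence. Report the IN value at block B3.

Answer: {c, d, f}

Derivation:
Per-block solution:
  B0:  IN={b, c, d, e, f}  OUT={c, d, e}
  B1:  IN={c, e}  OUT={c, e, f}
  B2:  IN={c, e, f}  OUT={c, d, e, f}
  B3:  IN={c, d, f}  OUT={c, d, e, f}
  B4:  IN={c, d, e, f}  OUT={c, d, e}
  B5:  IN={c, d, e}  OUT={b, d, e}
  B6:  IN={b, d, e}  OUT={b, d, e}
  B7:  IN={b, d, e}  OUT={}

Merge at B3: OUT[B3] = IN[B4] = {c, d, e, f}
Applying B3's transfer function to that OUT value gives IN[B3] (row B3 above).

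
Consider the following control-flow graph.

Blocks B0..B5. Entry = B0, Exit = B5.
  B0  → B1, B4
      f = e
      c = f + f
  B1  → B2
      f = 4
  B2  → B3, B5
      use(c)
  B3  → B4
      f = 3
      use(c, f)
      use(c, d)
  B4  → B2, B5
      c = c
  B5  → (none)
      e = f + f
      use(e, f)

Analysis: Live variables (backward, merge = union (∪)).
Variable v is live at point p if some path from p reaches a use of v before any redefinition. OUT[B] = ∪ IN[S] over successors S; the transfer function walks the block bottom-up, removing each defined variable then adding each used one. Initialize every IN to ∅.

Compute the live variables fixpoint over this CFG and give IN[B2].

Answer: {c, d, f}

Trace:
Fixpoint table:
  B0:   IN={d, e}   OUT={c, d, f}
  B1:   IN={c, d}   OUT={c, d, f}
  B2:   IN={c, d, f}   OUT={c, d, f}
  B3:   IN={c, d}   OUT={c, d, f}
  B4:   IN={c, d, f}   OUT={c, d, f}
  B5:   IN={f}   OUT={}

Merge at B2: OUT[B2] = IN[B3] ⊔ IN[B5] = {c, d, f}
Applying B2's transfer function to that OUT value gives IN[B2] (row B2 above).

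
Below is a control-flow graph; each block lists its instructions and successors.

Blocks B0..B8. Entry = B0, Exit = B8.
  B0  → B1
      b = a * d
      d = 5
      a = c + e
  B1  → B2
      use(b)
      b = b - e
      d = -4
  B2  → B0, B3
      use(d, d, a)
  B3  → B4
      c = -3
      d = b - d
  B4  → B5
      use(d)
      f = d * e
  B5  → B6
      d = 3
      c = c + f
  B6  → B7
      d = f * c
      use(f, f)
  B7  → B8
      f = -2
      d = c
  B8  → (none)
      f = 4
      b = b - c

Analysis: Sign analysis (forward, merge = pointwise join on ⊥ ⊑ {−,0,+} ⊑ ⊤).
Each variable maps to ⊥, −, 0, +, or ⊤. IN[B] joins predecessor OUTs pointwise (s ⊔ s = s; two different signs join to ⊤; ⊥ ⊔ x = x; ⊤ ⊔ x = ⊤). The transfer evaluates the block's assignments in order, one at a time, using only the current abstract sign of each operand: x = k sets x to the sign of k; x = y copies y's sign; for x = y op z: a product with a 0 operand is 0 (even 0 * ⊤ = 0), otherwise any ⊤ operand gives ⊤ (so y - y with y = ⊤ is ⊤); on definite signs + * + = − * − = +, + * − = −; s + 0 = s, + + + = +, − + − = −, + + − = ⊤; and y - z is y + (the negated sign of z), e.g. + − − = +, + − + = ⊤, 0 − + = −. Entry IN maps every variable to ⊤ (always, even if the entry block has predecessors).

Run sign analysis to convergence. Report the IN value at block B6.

Converged values:
  B0:  IN=(all ⊤)  OUT={d:+; rest ⊤}
  B1:  IN={d:+; rest ⊤}  OUT={d:-; rest ⊤}
  B2:  IN={d:-; rest ⊤}  OUT={d:-; rest ⊤}
  B3:  IN={d:-; rest ⊤}  OUT={c:-; rest ⊤}
  B4:  IN={c:-; rest ⊤}  OUT={c:-; rest ⊤}
  B5:  IN={c:-; rest ⊤}  OUT={d:+; rest ⊤}
  B6:  IN={d:+; rest ⊤}  OUT=(all ⊤)
  B7:  IN=(all ⊤)  OUT={f:-; rest ⊤}
  B8:  IN={f:-; rest ⊤}  OUT={f:+; rest ⊤}

Merge at B6: IN[B6] = OUT[B5] = {a: ⊤, b: ⊤, c: ⊤, d: +, e: ⊤, f: ⊤}

Answer: {a: ⊤, b: ⊤, c: ⊤, d: +, e: ⊤, f: ⊤}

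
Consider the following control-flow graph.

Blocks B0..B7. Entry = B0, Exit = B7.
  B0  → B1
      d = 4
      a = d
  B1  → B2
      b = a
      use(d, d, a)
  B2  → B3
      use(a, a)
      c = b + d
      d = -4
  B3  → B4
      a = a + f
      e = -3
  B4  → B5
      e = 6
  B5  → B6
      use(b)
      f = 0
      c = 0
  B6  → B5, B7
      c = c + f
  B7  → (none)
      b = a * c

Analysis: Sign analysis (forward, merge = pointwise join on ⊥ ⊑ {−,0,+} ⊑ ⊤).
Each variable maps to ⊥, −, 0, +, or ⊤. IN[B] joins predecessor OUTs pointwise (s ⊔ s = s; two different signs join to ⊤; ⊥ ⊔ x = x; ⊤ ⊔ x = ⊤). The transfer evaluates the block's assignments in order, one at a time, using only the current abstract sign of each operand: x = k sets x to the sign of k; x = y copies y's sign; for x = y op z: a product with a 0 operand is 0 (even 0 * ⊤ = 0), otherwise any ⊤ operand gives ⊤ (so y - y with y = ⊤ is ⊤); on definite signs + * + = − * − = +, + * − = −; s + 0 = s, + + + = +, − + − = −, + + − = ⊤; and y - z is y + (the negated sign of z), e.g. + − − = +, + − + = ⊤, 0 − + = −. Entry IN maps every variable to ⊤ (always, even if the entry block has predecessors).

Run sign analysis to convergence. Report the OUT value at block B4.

Fixpoint table:
  B0: | IN=(all ⊤) | OUT={a:+, d:+; rest ⊤}
  B1: | IN={a:+, d:+; rest ⊤} | OUT={a:+, b:+, d:+; rest ⊤}
  B2: | IN={a:+, b:+, d:+; rest ⊤} | OUT={a:+, b:+, c:+, d:-; rest ⊤}
  B3: | IN={a:+, b:+, c:+, d:-; rest ⊤} | OUT={b:+, c:+, d:-, e:-; rest ⊤}
  B4: | IN={b:+, c:+, d:-, e:-; rest ⊤} | OUT={b:+, c:+, d:-, e:+; rest ⊤}
  B5: | IN={b:+, d:-, e:+; rest ⊤} | OUT={b:+, c:0, d:-, e:+, f:0; rest ⊤}
  B6: | IN={b:+, c:0, d:-, e:+, f:0; rest ⊤} | OUT={b:+, c:0, d:-, e:+, f:0; rest ⊤}
  B7: | IN={b:+, c:0, d:-, e:+, f:0; rest ⊤} | OUT={b:0, c:0, d:-, e:+, f:0; rest ⊤}

Merge at B4: IN[B4] = OUT[B3] = {a: ⊤, b: +, c: +, d: -, e: -, f: ⊤}
Applying B4's transfer function to that IN value gives OUT[B4] (row B4 above).

Answer: {a: ⊤, b: +, c: +, d: -, e: +, f: ⊤}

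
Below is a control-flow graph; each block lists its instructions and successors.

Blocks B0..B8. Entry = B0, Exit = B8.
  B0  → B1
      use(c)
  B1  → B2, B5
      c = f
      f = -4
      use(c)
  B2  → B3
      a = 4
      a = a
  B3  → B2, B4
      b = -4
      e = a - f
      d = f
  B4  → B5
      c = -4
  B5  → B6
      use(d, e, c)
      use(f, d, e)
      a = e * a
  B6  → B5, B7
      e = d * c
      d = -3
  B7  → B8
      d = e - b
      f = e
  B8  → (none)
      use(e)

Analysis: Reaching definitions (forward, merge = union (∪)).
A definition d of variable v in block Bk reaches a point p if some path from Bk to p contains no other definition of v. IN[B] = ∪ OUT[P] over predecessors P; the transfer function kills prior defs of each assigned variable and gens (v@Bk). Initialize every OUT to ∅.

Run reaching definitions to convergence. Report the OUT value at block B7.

Answer: {a@B5, b@B3, c@B1, c@B4, d@B7, e@B6, f@B7}

Working:
Per-block solution:
  B0:   IN={}   OUT={}
  B1:   IN={}   OUT={c@B1, f@B1}
  B2:   IN={a@B2, b@B3, c@B1, d@B3, e@B3, f@B1}   OUT={a@B2, b@B3, c@B1, d@B3, e@B3, f@B1}
  B3:   IN={a@B2, b@B3, c@B1, d@B3, e@B3, f@B1}   OUT={a@B2, b@B3, c@B1, d@B3, e@B3, f@B1}
  B4:   IN={a@B2, b@B3, c@B1, d@B3, e@B3, f@B1}   OUT={a@B2, b@B3, c@B4, d@B3, e@B3, f@B1}
  B5:   IN={a@B2, a@B5, b@B3, c@B1, c@B4, d@B3, d@B6, e@B3, e@B6, f@B1}   OUT={a@B5, b@B3, c@B1, c@B4, d@B3, d@B6, e@B3, e@B6, f@B1}
  B6:   IN={a@B5, b@B3, c@B1, c@B4, d@B3, d@B6, e@B3, e@B6, f@B1}   OUT={a@B5, b@B3, c@B1, c@B4, d@B6, e@B6, f@B1}
  B7:   IN={a@B5, b@B3, c@B1, c@B4, d@B6, e@B6, f@B1}   OUT={a@B5, b@B3, c@B1, c@B4, d@B7, e@B6, f@B7}
  B8:   IN={a@B5, b@B3, c@B1, c@B4, d@B7, e@B6, f@B7}   OUT={a@B5, b@B3, c@B1, c@B4, d@B7, e@B6, f@B7}

Merge at B7: IN[B7] = OUT[B6] = {a@B5, b@B3, c@B1, c@B4, d@B6, e@B6, f@B1}
Applying B7's transfer function to that IN value gives OUT[B7] (row B7 above).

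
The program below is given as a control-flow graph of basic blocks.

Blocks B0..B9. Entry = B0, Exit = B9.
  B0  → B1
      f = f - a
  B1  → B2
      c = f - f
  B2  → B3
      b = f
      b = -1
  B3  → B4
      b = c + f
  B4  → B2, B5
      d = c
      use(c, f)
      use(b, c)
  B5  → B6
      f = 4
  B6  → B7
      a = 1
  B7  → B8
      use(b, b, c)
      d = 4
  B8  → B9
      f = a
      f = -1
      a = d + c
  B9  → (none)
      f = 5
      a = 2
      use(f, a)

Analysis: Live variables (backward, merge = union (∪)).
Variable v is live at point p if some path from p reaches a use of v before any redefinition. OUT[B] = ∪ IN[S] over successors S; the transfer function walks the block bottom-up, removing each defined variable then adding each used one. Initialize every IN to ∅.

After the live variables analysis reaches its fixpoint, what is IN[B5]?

Answer: {b, c}

Derivation:
Fixpoint table:
  B0: | IN={a, f} | OUT={f}
  B1: | IN={f} | OUT={c, f}
  B2: | IN={c, f} | OUT={c, f}
  B3: | IN={c, f} | OUT={b, c, f}
  B4: | IN={b, c, f} | OUT={b, c, f}
  B5: | IN={b, c} | OUT={b, c}
  B6: | IN={b, c} | OUT={a, b, c}
  B7: | IN={a, b, c} | OUT={a, c, d}
  B8: | IN={a, c, d} | OUT={}
  B9: | IN={} | OUT={}

Merge at B5: OUT[B5] = IN[B6] = {b, c}
Applying B5's transfer function to that OUT value gives IN[B5] (row B5 above).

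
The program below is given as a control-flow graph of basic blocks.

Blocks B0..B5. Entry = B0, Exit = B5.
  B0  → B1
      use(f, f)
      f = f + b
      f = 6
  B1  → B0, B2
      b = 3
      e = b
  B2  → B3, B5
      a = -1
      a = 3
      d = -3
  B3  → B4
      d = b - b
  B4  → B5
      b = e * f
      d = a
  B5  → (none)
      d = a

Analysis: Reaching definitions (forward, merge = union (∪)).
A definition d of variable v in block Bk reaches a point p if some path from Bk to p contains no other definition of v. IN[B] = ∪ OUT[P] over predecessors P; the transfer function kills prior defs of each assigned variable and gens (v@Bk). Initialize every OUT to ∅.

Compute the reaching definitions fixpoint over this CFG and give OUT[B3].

Converged values:
  B0:  IN={b@B1, e@B1, f@B0}  OUT={b@B1, e@B1, f@B0}
  B1:  IN={b@B1, e@B1, f@B0}  OUT={b@B1, e@B1, f@B0}
  B2:  IN={b@B1, e@B1, f@B0}  OUT={a@B2, b@B1, d@B2, e@B1, f@B0}
  B3:  IN={a@B2, b@B1, d@B2, e@B1, f@B0}  OUT={a@B2, b@B1, d@B3, e@B1, f@B0}
  B4:  IN={a@B2, b@B1, d@B3, e@B1, f@B0}  OUT={a@B2, b@B4, d@B4, e@B1, f@B0}
  B5:  IN={a@B2, b@B1, b@B4, d@B2, d@B4, e@B1, f@B0}  OUT={a@B2, b@B1, b@B4, d@B5, e@B1, f@B0}

Merge at B3: IN[B3] = OUT[B2] = {a@B2, b@B1, d@B2, e@B1, f@B0}
Applying B3's transfer function to that IN value gives OUT[B3] (row B3 above).

Answer: {a@B2, b@B1, d@B3, e@B1, f@B0}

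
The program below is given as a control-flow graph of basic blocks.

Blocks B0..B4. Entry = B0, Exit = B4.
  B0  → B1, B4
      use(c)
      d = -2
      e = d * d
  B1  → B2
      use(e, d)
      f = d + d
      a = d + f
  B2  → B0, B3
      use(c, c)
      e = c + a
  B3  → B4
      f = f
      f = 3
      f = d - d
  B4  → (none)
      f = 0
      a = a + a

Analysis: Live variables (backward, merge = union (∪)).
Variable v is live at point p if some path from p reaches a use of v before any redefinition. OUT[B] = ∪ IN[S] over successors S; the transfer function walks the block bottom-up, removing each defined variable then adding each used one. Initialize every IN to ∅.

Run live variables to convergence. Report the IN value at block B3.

Answer: {a, d, f}

Derivation:
Per-block solution:
  B0:  IN={a, c}  OUT={a, c, d, e}
  B1:  IN={c, d, e}  OUT={a, c, d, f}
  B2:  IN={a, c, d, f}  OUT={a, c, d, f}
  B3:  IN={a, d, f}  OUT={a}
  B4:  IN={a}  OUT={}

Merge at B3: OUT[B3] = IN[B4] = {a}
Applying B3's transfer function to that OUT value gives IN[B3] (row B3 above).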